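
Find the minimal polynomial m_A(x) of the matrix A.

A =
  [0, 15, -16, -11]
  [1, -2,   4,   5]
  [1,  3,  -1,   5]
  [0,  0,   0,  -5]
x^3 + 3*x^2 - 9*x + 5

The characteristic polynomial is χ_A(x) = (x - 1)^2*(x + 5)^2, so the eigenvalues are known. The minimal polynomial is
  m_A(x) = Π_λ (x − λ)^{k_λ}
where k_λ is the size of the *largest* Jordan block for λ (equivalently, the smallest k with (A − λI)^k v = 0 for every generalised eigenvector v of λ).

  λ = -5: largest Jordan block has size 1, contributing (x + 5)
  λ = 1: largest Jordan block has size 2, contributing (x − 1)^2

So m_A(x) = (x - 1)^2*(x + 5) = x^3 + 3*x^2 - 9*x + 5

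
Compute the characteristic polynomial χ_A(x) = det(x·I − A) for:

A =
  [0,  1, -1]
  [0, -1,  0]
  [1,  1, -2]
x^3 + 3*x^2 + 3*x + 1

Expanding det(x·I − A) (e.g. by cofactor expansion or by noting that A is similar to its Jordan form J, which has the same characteristic polynomial as A) gives
  χ_A(x) = x^3 + 3*x^2 + 3*x + 1
which factors as (x + 1)^3. The eigenvalues (with algebraic multiplicities) are λ = -1 with multiplicity 3.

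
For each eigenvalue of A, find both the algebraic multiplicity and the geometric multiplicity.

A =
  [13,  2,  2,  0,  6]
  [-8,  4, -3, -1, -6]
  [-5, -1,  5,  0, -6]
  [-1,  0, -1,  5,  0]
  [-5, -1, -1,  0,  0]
λ = 3: alg = 1, geom = 1; λ = 6: alg = 4, geom = 2

Step 1 — factor the characteristic polynomial to read off the algebraic multiplicities:
  χ_A(x) = (x - 6)^4*(x - 3)

Step 2 — compute geometric multiplicities via the rank-nullity identity g(λ) = n − rank(A − λI):
  rank(A − (3)·I) = 4, so dim ker(A − (3)·I) = n − 4 = 1
  rank(A − (6)·I) = 3, so dim ker(A − (6)·I) = n − 3 = 2

Summary:
  λ = 3: algebraic multiplicity = 1, geometric multiplicity = 1
  λ = 6: algebraic multiplicity = 4, geometric multiplicity = 2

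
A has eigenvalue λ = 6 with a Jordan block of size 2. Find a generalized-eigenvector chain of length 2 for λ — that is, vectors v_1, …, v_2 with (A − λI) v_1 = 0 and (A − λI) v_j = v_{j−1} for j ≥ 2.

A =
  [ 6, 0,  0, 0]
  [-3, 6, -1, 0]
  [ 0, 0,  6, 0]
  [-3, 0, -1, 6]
A Jordan chain for λ = 6 of length 2:
v_1 = (0, -3, 0, -3)ᵀ
v_2 = (1, 0, 0, 0)ᵀ

Let N = A − (6)·I. We want v_2 with N^2 v_2 = 0 but N^1 v_2 ≠ 0; then v_{j-1} := N · v_j for j = 2, …, 2.

Pick v_2 = (1, 0, 0, 0)ᵀ.
Then v_1 = N · v_2 = (0, -3, 0, -3)ᵀ.

Sanity check: (A − (6)·I) v_1 = (0, 0, 0, 0)ᵀ = 0. ✓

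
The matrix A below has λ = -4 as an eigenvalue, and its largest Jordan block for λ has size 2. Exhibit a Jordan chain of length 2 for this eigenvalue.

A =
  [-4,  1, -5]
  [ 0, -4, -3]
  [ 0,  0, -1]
A Jordan chain for λ = -4 of length 2:
v_1 = (1, 0, 0)ᵀ
v_2 = (0, 1, 0)ᵀ

Let N = A − (-4)·I. We want v_2 with N^2 v_2 = 0 but N^1 v_2 ≠ 0; then v_{j-1} := N · v_j for j = 2, …, 2.

Pick v_2 = (0, 1, 0)ᵀ.
Then v_1 = N · v_2 = (1, 0, 0)ᵀ.

Sanity check: (A − (-4)·I) v_1 = (0, 0, 0)ᵀ = 0. ✓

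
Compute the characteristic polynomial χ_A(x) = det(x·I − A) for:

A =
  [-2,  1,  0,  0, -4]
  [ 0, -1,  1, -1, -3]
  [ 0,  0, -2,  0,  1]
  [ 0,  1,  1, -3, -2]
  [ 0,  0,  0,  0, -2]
x^5 + 10*x^4 + 40*x^3 + 80*x^2 + 80*x + 32

Expanding det(x·I − A) (e.g. by cofactor expansion or by noting that A is similar to its Jordan form J, which has the same characteristic polynomial as A) gives
  χ_A(x) = x^5 + 10*x^4 + 40*x^3 + 80*x^2 + 80*x + 32
which factors as (x + 2)^5. The eigenvalues (with algebraic multiplicities) are λ = -2 with multiplicity 5.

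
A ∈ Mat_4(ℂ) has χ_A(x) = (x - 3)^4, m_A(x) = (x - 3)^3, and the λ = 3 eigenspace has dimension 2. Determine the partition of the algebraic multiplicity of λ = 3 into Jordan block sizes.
Block sizes for λ = 3: [3, 1]

Step 1 — from the characteristic polynomial, algebraic multiplicity of λ = 3 is 4. From dim ker(A − (3)·I) = 2, there are exactly 2 Jordan blocks for λ = 3.
Step 2 — from the minimal polynomial, the factor (x − 3)^3 tells us the largest block for λ = 3 has size 3.
Step 3 — with total size 4, 2 blocks, and largest block 3, the block sizes (in nonincreasing order) are [3, 1].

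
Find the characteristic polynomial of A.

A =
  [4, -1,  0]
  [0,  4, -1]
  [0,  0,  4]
x^3 - 12*x^2 + 48*x - 64

Expanding det(x·I − A) (e.g. by cofactor expansion or by noting that A is similar to its Jordan form J, which has the same characteristic polynomial as A) gives
  χ_A(x) = x^3 - 12*x^2 + 48*x - 64
which factors as (x - 4)^3. The eigenvalues (with algebraic multiplicities) are λ = 4 with multiplicity 3.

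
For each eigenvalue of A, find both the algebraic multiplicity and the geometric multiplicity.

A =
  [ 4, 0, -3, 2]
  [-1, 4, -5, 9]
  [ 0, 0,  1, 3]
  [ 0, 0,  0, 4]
λ = 1: alg = 1, geom = 1; λ = 4: alg = 3, geom = 1

Step 1 — factor the characteristic polynomial to read off the algebraic multiplicities:
  χ_A(x) = (x - 4)^3*(x - 1)

Step 2 — compute geometric multiplicities via the rank-nullity identity g(λ) = n − rank(A − λI):
  rank(A − (1)·I) = 3, so dim ker(A − (1)·I) = n − 3 = 1
  rank(A − (4)·I) = 3, so dim ker(A − (4)·I) = n − 3 = 1

Summary:
  λ = 1: algebraic multiplicity = 1, geometric multiplicity = 1
  λ = 4: algebraic multiplicity = 3, geometric multiplicity = 1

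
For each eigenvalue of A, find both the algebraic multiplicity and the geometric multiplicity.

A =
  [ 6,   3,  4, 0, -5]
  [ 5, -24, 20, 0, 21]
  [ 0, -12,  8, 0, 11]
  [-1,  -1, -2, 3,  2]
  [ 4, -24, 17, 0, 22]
λ = 3: alg = 5, geom = 2

Step 1 — factor the characteristic polynomial to read off the algebraic multiplicities:
  χ_A(x) = (x - 3)^5

Step 2 — compute geometric multiplicities via the rank-nullity identity g(λ) = n − rank(A − λI):
  rank(A − (3)·I) = 3, so dim ker(A − (3)·I) = n − 3 = 2

Summary:
  λ = 3: algebraic multiplicity = 5, geometric multiplicity = 2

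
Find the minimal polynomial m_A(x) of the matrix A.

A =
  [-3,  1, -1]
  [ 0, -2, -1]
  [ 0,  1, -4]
x^2 + 6*x + 9

The characteristic polynomial is χ_A(x) = (x + 3)^3, so the eigenvalues are known. The minimal polynomial is
  m_A(x) = Π_λ (x − λ)^{k_λ}
where k_λ is the size of the *largest* Jordan block for λ (equivalently, the smallest k with (A − λI)^k v = 0 for every generalised eigenvector v of λ).

  λ = -3: largest Jordan block has size 2, contributing (x + 3)^2

So m_A(x) = (x + 3)^2 = x^2 + 6*x + 9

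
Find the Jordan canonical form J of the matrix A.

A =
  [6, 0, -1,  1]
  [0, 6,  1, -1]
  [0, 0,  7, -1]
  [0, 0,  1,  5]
J_2(6) ⊕ J_1(6) ⊕ J_1(6)

The characteristic polynomial is
  det(x·I − A) = x^4 - 24*x^3 + 216*x^2 - 864*x + 1296 = (x - 6)^4

Eigenvalues and multiplicities (the geometric multiplicity of λ is n − rank(A − λI), which equals the number of Jordan blocks for λ):
  λ = 6: algebraic multiplicity = 4, geometric multiplicity = 3

Determining the block sizes for each eigenvalue:
  λ = 6: 3 blocks summing to 4 forces exactly one block of size 2 and the rest size 1 → block sizes [2, 1, 1]

Assembling the blocks gives a Jordan form
J =
  [6, 1, 0, 0]
  [0, 6, 0, 0]
  [0, 0, 6, 0]
  [0, 0, 0, 6]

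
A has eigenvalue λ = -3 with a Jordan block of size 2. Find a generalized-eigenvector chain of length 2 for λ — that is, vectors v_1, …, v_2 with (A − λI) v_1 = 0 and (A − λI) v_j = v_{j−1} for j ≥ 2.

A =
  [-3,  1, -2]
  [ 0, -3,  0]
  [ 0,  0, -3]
A Jordan chain for λ = -3 of length 2:
v_1 = (1, 0, 0)ᵀ
v_2 = (0, 1, 0)ᵀ

Let N = A − (-3)·I. We want v_2 with N^2 v_2 = 0 but N^1 v_2 ≠ 0; then v_{j-1} := N · v_j for j = 2, …, 2.

Pick v_2 = (0, 1, 0)ᵀ.
Then v_1 = N · v_2 = (1, 0, 0)ᵀ.

Sanity check: (A − (-3)·I) v_1 = (0, 0, 0)ᵀ = 0. ✓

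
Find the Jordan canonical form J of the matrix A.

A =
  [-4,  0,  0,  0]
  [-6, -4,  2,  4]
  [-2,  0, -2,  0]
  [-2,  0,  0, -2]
J_1(-4) ⊕ J_1(-4) ⊕ J_1(-2) ⊕ J_1(-2)

The characteristic polynomial is
  det(x·I − A) = x^4 + 12*x^3 + 52*x^2 + 96*x + 64 = (x + 2)^2*(x + 4)^2

Eigenvalues and multiplicities (the geometric multiplicity of λ is n − rank(A − λI), which equals the number of Jordan blocks for λ):
  λ = -4: algebraic multiplicity = 2, geometric multiplicity = 2
  λ = -2: algebraic multiplicity = 2, geometric multiplicity = 2

Determining the block sizes for each eigenvalue:
  λ = -4: gm = am = 2, so every block has size 1 → block sizes [1, 1]
  λ = -2: gm = am = 2, so every block has size 1 → block sizes [1, 1]

Assembling the blocks gives a Jordan form
J =
  [-4,  0,  0,  0]
  [ 0, -4,  0,  0]
  [ 0,  0, -2,  0]
  [ 0,  0,  0, -2]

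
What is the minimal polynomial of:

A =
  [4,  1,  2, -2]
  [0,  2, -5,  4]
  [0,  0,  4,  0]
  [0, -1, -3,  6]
x^3 - 12*x^2 + 48*x - 64

The characteristic polynomial is χ_A(x) = (x - 4)^4, so the eigenvalues are known. The minimal polynomial is
  m_A(x) = Π_λ (x − λ)^{k_λ}
where k_λ is the size of the *largest* Jordan block for λ (equivalently, the smallest k with (A − λI)^k v = 0 for every generalised eigenvector v of λ).

  λ = 4: largest Jordan block has size 3, contributing (x − 4)^3

So m_A(x) = (x - 4)^3 = x^3 - 12*x^2 + 48*x - 64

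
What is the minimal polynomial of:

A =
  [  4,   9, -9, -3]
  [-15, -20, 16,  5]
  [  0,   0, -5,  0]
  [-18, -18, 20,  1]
x^3 + 15*x^2 + 75*x + 125

The characteristic polynomial is χ_A(x) = (x + 5)^4, so the eigenvalues are known. The minimal polynomial is
  m_A(x) = Π_λ (x − λ)^{k_λ}
where k_λ is the size of the *largest* Jordan block for λ (equivalently, the smallest k with (A − λI)^k v = 0 for every generalised eigenvector v of λ).

  λ = -5: largest Jordan block has size 3, contributing (x + 5)^3

So m_A(x) = (x + 5)^3 = x^3 + 15*x^2 + 75*x + 125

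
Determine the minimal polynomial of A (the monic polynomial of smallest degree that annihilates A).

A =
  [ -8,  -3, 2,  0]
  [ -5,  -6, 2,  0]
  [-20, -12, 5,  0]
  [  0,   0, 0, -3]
x^2 + 6*x + 9

The characteristic polynomial is χ_A(x) = (x + 3)^4, so the eigenvalues are known. The minimal polynomial is
  m_A(x) = Π_λ (x − λ)^{k_λ}
where k_λ is the size of the *largest* Jordan block for λ (equivalently, the smallest k with (A − λI)^k v = 0 for every generalised eigenvector v of λ).

  λ = -3: largest Jordan block has size 2, contributing (x + 3)^2

So m_A(x) = (x + 3)^2 = x^2 + 6*x + 9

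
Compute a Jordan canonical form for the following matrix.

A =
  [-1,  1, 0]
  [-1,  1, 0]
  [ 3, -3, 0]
J_2(0) ⊕ J_1(0)

The characteristic polynomial is
  det(x·I − A) = x^3

Eigenvalues and multiplicities (the geometric multiplicity of λ is n − rank(A − λI), which equals the number of Jordan blocks for λ):
  λ = 0: algebraic multiplicity = 3, geometric multiplicity = 2

Determining the block sizes for each eigenvalue:
  λ = 0: 2 blocks summing to 3 forces exactly one block of size 2 and the rest size 1 → block sizes [2, 1]

Assembling the blocks gives a Jordan form
J =
  [0, 1, 0]
  [0, 0, 0]
  [0, 0, 0]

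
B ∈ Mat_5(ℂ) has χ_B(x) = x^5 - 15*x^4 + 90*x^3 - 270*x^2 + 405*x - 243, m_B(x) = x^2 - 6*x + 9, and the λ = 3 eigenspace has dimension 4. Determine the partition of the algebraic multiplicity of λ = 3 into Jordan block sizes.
Block sizes for λ = 3: [2, 1, 1, 1]

Step 1 — from the characteristic polynomial, algebraic multiplicity of λ = 3 is 5. From dim ker(B − (3)·I) = 4, there are exactly 4 Jordan blocks for λ = 3.
Step 2 — from the minimal polynomial, the factor (x − 3)^2 tells us the largest block for λ = 3 has size 2.
Step 3 — with total size 5, 4 blocks, and largest block 2, the block sizes (in nonincreasing order) are [2, 1, 1, 1].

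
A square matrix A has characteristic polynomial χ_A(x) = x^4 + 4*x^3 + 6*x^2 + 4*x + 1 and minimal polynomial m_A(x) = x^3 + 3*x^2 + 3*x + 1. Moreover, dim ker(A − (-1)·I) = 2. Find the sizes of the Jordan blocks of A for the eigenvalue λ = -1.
Block sizes for λ = -1: [3, 1]

Step 1 — from the characteristic polynomial, algebraic multiplicity of λ = -1 is 4. From dim ker(A − (-1)·I) = 2, there are exactly 2 Jordan blocks for λ = -1.
Step 2 — from the minimal polynomial, the factor (x + 1)^3 tells us the largest block for λ = -1 has size 3.
Step 3 — with total size 4, 2 blocks, and largest block 3, the block sizes (in nonincreasing order) are [3, 1].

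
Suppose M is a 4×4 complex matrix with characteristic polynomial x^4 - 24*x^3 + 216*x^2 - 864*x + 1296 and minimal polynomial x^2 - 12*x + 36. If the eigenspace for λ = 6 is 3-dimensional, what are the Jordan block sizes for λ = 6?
Block sizes for λ = 6: [2, 1, 1]

Step 1 — from the characteristic polynomial, algebraic multiplicity of λ = 6 is 4. From dim ker(M − (6)·I) = 3, there are exactly 3 Jordan blocks for λ = 6.
Step 2 — from the minimal polynomial, the factor (x − 6)^2 tells us the largest block for λ = 6 has size 2.
Step 3 — with total size 4, 3 blocks, and largest block 2, the block sizes (in nonincreasing order) are [2, 1, 1].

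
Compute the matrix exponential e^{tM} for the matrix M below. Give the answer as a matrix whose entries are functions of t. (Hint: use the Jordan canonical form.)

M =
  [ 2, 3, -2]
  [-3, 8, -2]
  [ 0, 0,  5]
e^{tM} =
  [-3*t*exp(5*t) + exp(5*t), 3*t*exp(5*t), -2*t*exp(5*t)]
  [-3*t*exp(5*t), 3*t*exp(5*t) + exp(5*t), -2*t*exp(5*t)]
  [0, 0, exp(5*t)]

Strategy: write M = P · J · P⁻¹ where J is a Jordan canonical form, so e^{tM} = P · e^{tJ} · P⁻¹, and e^{tJ} can be computed block-by-block.

M has Jordan form
J =
  [5, 1, 0]
  [0, 5, 0]
  [0, 0, 5]
(up to reordering of blocks).

Per-block formulas:
  For a 1×1 block at λ = 5: exp(t · [5]) = [e^(5t)].
  For a 2×2 Jordan block J_2(5): exp(t · J_2(5)) = e^(5t)·(I + t·N), where N is the 2×2 nilpotent shift.

After assembling e^{tJ} and conjugating by P, we get:

e^{tM} =
  [-3*t*exp(5*t) + exp(5*t), 3*t*exp(5*t), -2*t*exp(5*t)]
  [-3*t*exp(5*t), 3*t*exp(5*t) + exp(5*t), -2*t*exp(5*t)]
  [0, 0, exp(5*t)]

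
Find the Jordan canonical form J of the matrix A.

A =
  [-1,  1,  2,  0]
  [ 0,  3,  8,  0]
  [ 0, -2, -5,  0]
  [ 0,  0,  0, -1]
J_2(-1) ⊕ J_1(-1) ⊕ J_1(-1)

The characteristic polynomial is
  det(x·I − A) = x^4 + 4*x^3 + 6*x^2 + 4*x + 1 = (x + 1)^4

Eigenvalues and multiplicities (the geometric multiplicity of λ is n − rank(A − λI), which equals the number of Jordan blocks for λ):
  λ = -1: algebraic multiplicity = 4, geometric multiplicity = 3

Determining the block sizes for each eigenvalue:
  λ = -1: 3 blocks summing to 4 forces exactly one block of size 2 and the rest size 1 → block sizes [2, 1, 1]

Assembling the blocks gives a Jordan form
J =
  [-1,  1,  0,  0]
  [ 0, -1,  0,  0]
  [ 0,  0, -1,  0]
  [ 0,  0,  0, -1]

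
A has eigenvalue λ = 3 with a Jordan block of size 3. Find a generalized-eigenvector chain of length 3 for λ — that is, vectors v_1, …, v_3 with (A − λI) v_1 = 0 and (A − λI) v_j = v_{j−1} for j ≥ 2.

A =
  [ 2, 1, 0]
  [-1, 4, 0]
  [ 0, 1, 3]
A Jordan chain for λ = 3 of length 3:
v_1 = (0, 0, -1)ᵀ
v_2 = (-1, -1, 0)ᵀ
v_3 = (1, 0, 0)ᵀ

Let N = A − (3)·I. We want v_3 with N^3 v_3 = 0 but N^2 v_3 ≠ 0; then v_{j-1} := N · v_j for j = 3, …, 2.

Pick v_3 = (1, 0, 0)ᵀ.
Then v_2 = N · v_3 = (-1, -1, 0)ᵀ.
Then v_1 = N · v_2 = (0, 0, -1)ᵀ.

Sanity check: (A − (3)·I) v_1 = (0, 0, 0)ᵀ = 0. ✓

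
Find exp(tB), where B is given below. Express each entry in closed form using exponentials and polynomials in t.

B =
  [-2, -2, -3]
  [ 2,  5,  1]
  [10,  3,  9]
e^{tB} =
  [t^2*exp(4*t) - 6*t*exp(4*t) + exp(4*t), t^2*exp(4*t)/2 - 2*t*exp(4*t), t^2*exp(4*t)/2 - 3*t*exp(4*t)]
  [2*t*exp(4*t), t*exp(4*t) + exp(4*t), t*exp(4*t)]
  [-2*t^2*exp(4*t) + 10*t*exp(4*t), -t^2*exp(4*t) + 3*t*exp(4*t), -t^2*exp(4*t) + 5*t*exp(4*t) + exp(4*t)]

Strategy: write B = P · J · P⁻¹ where J is a Jordan canonical form, so e^{tB} = P · e^{tJ} · P⁻¹, and e^{tJ} can be computed block-by-block.

B has Jordan form
J =
  [4, 1, 0]
  [0, 4, 1]
  [0, 0, 4]
(up to reordering of blocks).

Per-block formulas:
  For a 3×3 Jordan block J_3(4): exp(t · J_3(4)) = e^(4t)·(I + t·N + (t^2/2)·N^2), where N is the 3×3 nilpotent shift.

After assembling e^{tJ} and conjugating by P, we get:

e^{tB} =
  [t^2*exp(4*t) - 6*t*exp(4*t) + exp(4*t), t^2*exp(4*t)/2 - 2*t*exp(4*t), t^2*exp(4*t)/2 - 3*t*exp(4*t)]
  [2*t*exp(4*t), t*exp(4*t) + exp(4*t), t*exp(4*t)]
  [-2*t^2*exp(4*t) + 10*t*exp(4*t), -t^2*exp(4*t) + 3*t*exp(4*t), -t^2*exp(4*t) + 5*t*exp(4*t) + exp(4*t)]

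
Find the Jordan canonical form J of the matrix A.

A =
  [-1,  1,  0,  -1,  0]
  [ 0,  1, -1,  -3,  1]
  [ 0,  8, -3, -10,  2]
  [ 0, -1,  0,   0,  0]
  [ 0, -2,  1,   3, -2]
J_3(-1) ⊕ J_1(-1) ⊕ J_1(-1)

The characteristic polynomial is
  det(x·I − A) = x^5 + 5*x^4 + 10*x^3 + 10*x^2 + 5*x + 1 = (x + 1)^5

Eigenvalues and multiplicities (the geometric multiplicity of λ is n − rank(A − λI), which equals the number of Jordan blocks for λ):
  λ = -1: algebraic multiplicity = 5, geometric multiplicity = 3

Determining the block sizes for each eigenvalue:
  λ = -1: with am = 5 and gm = 3, the partition is not yet determined (e.g. several partitions of 5 into 3 parts exist). Let N = A − (-1)·I. Computing rank(N^1) = 2, rank(N^2) = 1, rank(N^3) = 0; the number of blocks of size ≥ j is rank(N^{j−1}) − rank(N^j), giving [3, 1, 1]. So we have 1 block(s) of size 3, 2 block(s) of size 1 → block sizes [3, 1, 1]

Assembling the blocks gives a Jordan form
J =
  [-1,  1,  0,  0,  0]
  [ 0, -1,  1,  0,  0]
  [ 0,  0, -1,  0,  0]
  [ 0,  0,  0, -1,  0]
  [ 0,  0,  0,  0, -1]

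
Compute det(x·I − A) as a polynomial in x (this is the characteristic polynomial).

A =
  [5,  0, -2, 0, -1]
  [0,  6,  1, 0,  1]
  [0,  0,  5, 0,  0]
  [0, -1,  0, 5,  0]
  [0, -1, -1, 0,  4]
x^5 - 25*x^4 + 250*x^3 - 1250*x^2 + 3125*x - 3125

Expanding det(x·I − A) (e.g. by cofactor expansion or by noting that A is similar to its Jordan form J, which has the same characteristic polynomial as A) gives
  χ_A(x) = x^5 - 25*x^4 + 250*x^3 - 1250*x^2 + 3125*x - 3125
which factors as (x - 5)^5. The eigenvalues (with algebraic multiplicities) are λ = 5 with multiplicity 5.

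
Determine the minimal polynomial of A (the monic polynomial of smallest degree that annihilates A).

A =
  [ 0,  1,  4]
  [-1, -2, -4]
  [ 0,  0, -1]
x^2 + 2*x + 1

The characteristic polynomial is χ_A(x) = (x + 1)^3, so the eigenvalues are known. The minimal polynomial is
  m_A(x) = Π_λ (x − λ)^{k_λ}
where k_λ is the size of the *largest* Jordan block for λ (equivalently, the smallest k with (A − λI)^k v = 0 for every generalised eigenvector v of λ).

  λ = -1: largest Jordan block has size 2, contributing (x + 1)^2

So m_A(x) = (x + 1)^2 = x^2 + 2*x + 1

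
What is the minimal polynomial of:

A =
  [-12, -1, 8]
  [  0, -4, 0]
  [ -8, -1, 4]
x^2 + 8*x + 16

The characteristic polynomial is χ_A(x) = (x + 4)^3, so the eigenvalues are known. The minimal polynomial is
  m_A(x) = Π_λ (x − λ)^{k_λ}
where k_λ is the size of the *largest* Jordan block for λ (equivalently, the smallest k with (A − λI)^k v = 0 for every generalised eigenvector v of λ).

  λ = -4: largest Jordan block has size 2, contributing (x + 4)^2

So m_A(x) = (x + 4)^2 = x^2 + 8*x + 16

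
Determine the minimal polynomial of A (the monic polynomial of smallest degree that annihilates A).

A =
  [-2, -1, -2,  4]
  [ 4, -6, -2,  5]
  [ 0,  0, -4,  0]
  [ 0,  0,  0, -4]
x^3 + 12*x^2 + 48*x + 64

The characteristic polynomial is χ_A(x) = (x + 4)^4, so the eigenvalues are known. The minimal polynomial is
  m_A(x) = Π_λ (x − λ)^{k_λ}
where k_λ is the size of the *largest* Jordan block for λ (equivalently, the smallest k with (A − λI)^k v = 0 for every generalised eigenvector v of λ).

  λ = -4: largest Jordan block has size 3, contributing (x + 4)^3

So m_A(x) = (x + 4)^3 = x^3 + 12*x^2 + 48*x + 64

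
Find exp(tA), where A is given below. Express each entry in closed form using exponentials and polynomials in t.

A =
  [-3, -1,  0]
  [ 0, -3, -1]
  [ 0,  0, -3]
e^{tA} =
  [exp(-3*t), -t*exp(-3*t), t^2*exp(-3*t)/2]
  [0, exp(-3*t), -t*exp(-3*t)]
  [0, 0, exp(-3*t)]

Strategy: write A = P · J · P⁻¹ where J is a Jordan canonical form, so e^{tA} = P · e^{tJ} · P⁻¹, and e^{tJ} can be computed block-by-block.

A has Jordan form
J =
  [-3,  1,  0]
  [ 0, -3,  1]
  [ 0,  0, -3]
(up to reordering of blocks).

Per-block formulas:
  For a 3×3 Jordan block J_3(-3): exp(t · J_3(-3)) = e^(-3t)·(I + t·N + (t^2/2)·N^2), where N is the 3×3 nilpotent shift.

After assembling e^{tJ} and conjugating by P, we get:

e^{tA} =
  [exp(-3*t), -t*exp(-3*t), t^2*exp(-3*t)/2]
  [0, exp(-3*t), -t*exp(-3*t)]
  [0, 0, exp(-3*t)]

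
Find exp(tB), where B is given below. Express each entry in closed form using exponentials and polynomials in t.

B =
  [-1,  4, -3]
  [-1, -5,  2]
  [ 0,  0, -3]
e^{tB} =
  [2*t*exp(-3*t) + exp(-3*t), 4*t*exp(-3*t), t^2*exp(-3*t) - 3*t*exp(-3*t)]
  [-t*exp(-3*t), -2*t*exp(-3*t) + exp(-3*t), -t^2*exp(-3*t)/2 + 2*t*exp(-3*t)]
  [0, 0, exp(-3*t)]

Strategy: write B = P · J · P⁻¹ where J is a Jordan canonical form, so e^{tB} = P · e^{tJ} · P⁻¹, and e^{tJ} can be computed block-by-block.

B has Jordan form
J =
  [-3,  1,  0]
  [ 0, -3,  1]
  [ 0,  0, -3]
(up to reordering of blocks).

Per-block formulas:
  For a 3×3 Jordan block J_3(-3): exp(t · J_3(-3)) = e^(-3t)·(I + t·N + (t^2/2)·N^2), where N is the 3×3 nilpotent shift.

After assembling e^{tJ} and conjugating by P, we get:

e^{tB} =
  [2*t*exp(-3*t) + exp(-3*t), 4*t*exp(-3*t), t^2*exp(-3*t) - 3*t*exp(-3*t)]
  [-t*exp(-3*t), -2*t*exp(-3*t) + exp(-3*t), -t^2*exp(-3*t)/2 + 2*t*exp(-3*t)]
  [0, 0, exp(-3*t)]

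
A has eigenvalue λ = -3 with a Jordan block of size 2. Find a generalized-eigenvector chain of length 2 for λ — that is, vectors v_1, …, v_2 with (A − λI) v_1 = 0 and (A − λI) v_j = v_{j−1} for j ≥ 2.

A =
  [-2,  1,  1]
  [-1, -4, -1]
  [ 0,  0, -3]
A Jordan chain for λ = -3 of length 2:
v_1 = (1, -1, 0)ᵀ
v_2 = (1, 0, 0)ᵀ

Let N = A − (-3)·I. We want v_2 with N^2 v_2 = 0 but N^1 v_2 ≠ 0; then v_{j-1} := N · v_j for j = 2, …, 2.

Pick v_2 = (1, 0, 0)ᵀ.
Then v_1 = N · v_2 = (1, -1, 0)ᵀ.

Sanity check: (A − (-3)·I) v_1 = (0, 0, 0)ᵀ = 0. ✓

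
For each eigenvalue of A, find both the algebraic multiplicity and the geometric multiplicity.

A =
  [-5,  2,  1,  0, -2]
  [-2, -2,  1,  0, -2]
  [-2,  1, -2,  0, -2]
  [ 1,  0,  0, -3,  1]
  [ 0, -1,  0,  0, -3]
λ = -3: alg = 5, geom = 2

Step 1 — factor the characteristic polynomial to read off the algebraic multiplicities:
  χ_A(x) = (x + 3)^5

Step 2 — compute geometric multiplicities via the rank-nullity identity g(λ) = n − rank(A − λI):
  rank(A − (-3)·I) = 3, so dim ker(A − (-3)·I) = n − 3 = 2

Summary:
  λ = -3: algebraic multiplicity = 5, geometric multiplicity = 2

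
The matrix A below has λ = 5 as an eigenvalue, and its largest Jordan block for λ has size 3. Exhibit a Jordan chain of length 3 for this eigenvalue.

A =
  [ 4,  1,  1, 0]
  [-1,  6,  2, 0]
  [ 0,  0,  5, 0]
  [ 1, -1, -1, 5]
A Jordan chain for λ = 5 of length 3:
v_1 = (1, 1, 0, -1)ᵀ
v_2 = (1, 2, 0, -1)ᵀ
v_3 = (0, 0, 1, 0)ᵀ

Let N = A − (5)·I. We want v_3 with N^3 v_3 = 0 but N^2 v_3 ≠ 0; then v_{j-1} := N · v_j for j = 3, …, 2.

Pick v_3 = (0, 0, 1, 0)ᵀ.
Then v_2 = N · v_3 = (1, 2, 0, -1)ᵀ.
Then v_1 = N · v_2 = (1, 1, 0, -1)ᵀ.

Sanity check: (A − (5)·I) v_1 = (0, 0, 0, 0)ᵀ = 0. ✓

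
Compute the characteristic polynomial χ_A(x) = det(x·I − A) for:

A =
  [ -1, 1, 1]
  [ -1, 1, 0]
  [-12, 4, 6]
x^3 - 6*x^2 + 12*x - 8

Expanding det(x·I − A) (e.g. by cofactor expansion or by noting that A is similar to its Jordan form J, which has the same characteristic polynomial as A) gives
  χ_A(x) = x^3 - 6*x^2 + 12*x - 8
which factors as (x - 2)^3. The eigenvalues (with algebraic multiplicities) are λ = 2 with multiplicity 3.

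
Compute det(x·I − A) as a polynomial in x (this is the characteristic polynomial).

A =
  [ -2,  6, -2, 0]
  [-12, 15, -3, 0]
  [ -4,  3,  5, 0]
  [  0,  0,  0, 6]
x^4 - 24*x^3 + 216*x^2 - 864*x + 1296

Expanding det(x·I − A) (e.g. by cofactor expansion or by noting that A is similar to its Jordan form J, which has the same characteristic polynomial as A) gives
  χ_A(x) = x^4 - 24*x^3 + 216*x^2 - 864*x + 1296
which factors as (x - 6)^4. The eigenvalues (with algebraic multiplicities) are λ = 6 with multiplicity 4.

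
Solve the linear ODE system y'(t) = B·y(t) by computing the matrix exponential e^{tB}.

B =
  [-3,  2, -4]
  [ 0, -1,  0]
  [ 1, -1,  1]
e^{tB} =
  [-2*t*exp(-t) + exp(-t), 2*t*exp(-t), -4*t*exp(-t)]
  [0, exp(-t), 0]
  [t*exp(-t), -t*exp(-t), 2*t*exp(-t) + exp(-t)]

Strategy: write B = P · J · P⁻¹ where J is a Jordan canonical form, so e^{tB} = P · e^{tJ} · P⁻¹, and e^{tJ} can be computed block-by-block.

B has Jordan form
J =
  [-1,  1,  0]
  [ 0, -1,  0]
  [ 0,  0, -1]
(up to reordering of blocks).

Per-block formulas:
  For a 2×2 Jordan block J_2(-1): exp(t · J_2(-1)) = e^(-1t)·(I + t·N), where N is the 2×2 nilpotent shift.
  For a 1×1 block at λ = -1: exp(t · [-1]) = [e^(-1t)].

After assembling e^{tJ} and conjugating by P, we get:

e^{tB} =
  [-2*t*exp(-t) + exp(-t), 2*t*exp(-t), -4*t*exp(-t)]
  [0, exp(-t), 0]
  [t*exp(-t), -t*exp(-t), 2*t*exp(-t) + exp(-t)]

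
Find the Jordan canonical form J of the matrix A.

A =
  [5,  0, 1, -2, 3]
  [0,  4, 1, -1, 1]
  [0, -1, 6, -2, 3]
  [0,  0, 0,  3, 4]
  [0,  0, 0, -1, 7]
J_3(5) ⊕ J_2(5)

The characteristic polynomial is
  det(x·I − A) = x^5 - 25*x^4 + 250*x^3 - 1250*x^2 + 3125*x - 3125 = (x - 5)^5

Eigenvalues and multiplicities (the geometric multiplicity of λ is n − rank(A − λI), which equals the number of Jordan blocks for λ):
  λ = 5: algebraic multiplicity = 5, geometric multiplicity = 2

Determining the block sizes for each eigenvalue:
  λ = 5: with am = 5 and gm = 2, the partition is not yet determined (e.g. several partitions of 5 into 2 parts exist). Let N = A − (5)·I. Computing rank(N^1) = 3, rank(N^2) = 1, rank(N^3) = 0; the number of blocks of size ≥ j is rank(N^{j−1}) − rank(N^j), giving [2, 2, 1]. So we have 1 block(s) of size 3, 1 block(s) of size 2 → block sizes [3, 2]

Assembling the blocks gives a Jordan form
J =
  [5, 1, 0, 0, 0]
  [0, 5, 1, 0, 0]
  [0, 0, 5, 0, 0]
  [0, 0, 0, 5, 1]
  [0, 0, 0, 0, 5]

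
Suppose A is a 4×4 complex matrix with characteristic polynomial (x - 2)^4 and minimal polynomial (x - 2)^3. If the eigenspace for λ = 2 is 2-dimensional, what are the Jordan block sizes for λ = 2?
Block sizes for λ = 2: [3, 1]

Step 1 — from the characteristic polynomial, algebraic multiplicity of λ = 2 is 4. From dim ker(A − (2)·I) = 2, there are exactly 2 Jordan blocks for λ = 2.
Step 2 — from the minimal polynomial, the factor (x − 2)^3 tells us the largest block for λ = 2 has size 3.
Step 3 — with total size 4, 2 blocks, and largest block 3, the block sizes (in nonincreasing order) are [3, 1].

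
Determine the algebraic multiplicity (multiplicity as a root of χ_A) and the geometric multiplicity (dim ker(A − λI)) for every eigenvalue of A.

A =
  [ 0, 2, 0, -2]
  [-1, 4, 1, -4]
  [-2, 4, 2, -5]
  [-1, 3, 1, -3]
λ = 0: alg = 1, geom = 1; λ = 1: alg = 3, geom = 1

Step 1 — factor the characteristic polynomial to read off the algebraic multiplicities:
  χ_A(x) = x*(x - 1)^3

Step 2 — compute geometric multiplicities via the rank-nullity identity g(λ) = n − rank(A − λI):
  rank(A − (0)·I) = 3, so dim ker(A − (0)·I) = n − 3 = 1
  rank(A − (1)·I) = 3, so dim ker(A − (1)·I) = n − 3 = 1

Summary:
  λ = 0: algebraic multiplicity = 1, geometric multiplicity = 1
  λ = 1: algebraic multiplicity = 3, geometric multiplicity = 1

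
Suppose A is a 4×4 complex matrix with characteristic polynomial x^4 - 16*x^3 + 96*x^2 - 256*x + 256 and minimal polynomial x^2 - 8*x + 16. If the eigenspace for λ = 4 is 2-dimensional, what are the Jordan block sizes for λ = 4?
Block sizes for λ = 4: [2, 2]

Step 1 — from the characteristic polynomial, algebraic multiplicity of λ = 4 is 4. From dim ker(A − (4)·I) = 2, there are exactly 2 Jordan blocks for λ = 4.
Step 2 — from the minimal polynomial, the factor (x − 4)^2 tells us the largest block for λ = 4 has size 2.
Step 3 — with total size 4, 2 blocks, and largest block 2, the block sizes (in nonincreasing order) are [2, 2].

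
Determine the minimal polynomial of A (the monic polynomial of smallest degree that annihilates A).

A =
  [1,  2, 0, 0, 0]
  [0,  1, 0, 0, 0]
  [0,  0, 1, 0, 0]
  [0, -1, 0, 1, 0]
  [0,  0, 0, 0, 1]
x^2 - 2*x + 1

The characteristic polynomial is χ_A(x) = (x - 1)^5, so the eigenvalues are known. The minimal polynomial is
  m_A(x) = Π_λ (x − λ)^{k_λ}
where k_λ is the size of the *largest* Jordan block for λ (equivalently, the smallest k with (A − λI)^k v = 0 for every generalised eigenvector v of λ).

  λ = 1: largest Jordan block has size 2, contributing (x − 1)^2

So m_A(x) = (x - 1)^2 = x^2 - 2*x + 1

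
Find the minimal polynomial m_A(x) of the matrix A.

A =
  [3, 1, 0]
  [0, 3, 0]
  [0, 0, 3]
x^2 - 6*x + 9

The characteristic polynomial is χ_A(x) = (x - 3)^3, so the eigenvalues are known. The minimal polynomial is
  m_A(x) = Π_λ (x − λ)^{k_λ}
where k_λ is the size of the *largest* Jordan block for λ (equivalently, the smallest k with (A − λI)^k v = 0 for every generalised eigenvector v of λ).

  λ = 3: largest Jordan block has size 2, contributing (x − 3)^2

So m_A(x) = (x - 3)^2 = x^2 - 6*x + 9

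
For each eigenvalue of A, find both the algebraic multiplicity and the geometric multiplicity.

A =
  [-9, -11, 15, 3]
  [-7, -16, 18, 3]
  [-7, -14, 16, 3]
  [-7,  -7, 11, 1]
λ = -2: alg = 4, geom = 2

Step 1 — factor the characteristic polynomial to read off the algebraic multiplicities:
  χ_A(x) = (x + 2)^4

Step 2 — compute geometric multiplicities via the rank-nullity identity g(λ) = n − rank(A − λI):
  rank(A − (-2)·I) = 2, so dim ker(A − (-2)·I) = n − 2 = 2

Summary:
  λ = -2: algebraic multiplicity = 4, geometric multiplicity = 2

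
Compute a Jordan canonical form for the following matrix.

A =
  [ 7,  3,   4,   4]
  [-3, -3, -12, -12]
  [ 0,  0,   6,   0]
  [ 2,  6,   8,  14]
J_2(6) ⊕ J_1(6) ⊕ J_1(6)

The characteristic polynomial is
  det(x·I − A) = x^4 - 24*x^3 + 216*x^2 - 864*x + 1296 = (x - 6)^4

Eigenvalues and multiplicities (the geometric multiplicity of λ is n − rank(A − λI), which equals the number of Jordan blocks for λ):
  λ = 6: algebraic multiplicity = 4, geometric multiplicity = 3

Determining the block sizes for each eigenvalue:
  λ = 6: 3 blocks summing to 4 forces exactly one block of size 2 and the rest size 1 → block sizes [2, 1, 1]

Assembling the blocks gives a Jordan form
J =
  [6, 1, 0, 0]
  [0, 6, 0, 0]
  [0, 0, 6, 0]
  [0, 0, 0, 6]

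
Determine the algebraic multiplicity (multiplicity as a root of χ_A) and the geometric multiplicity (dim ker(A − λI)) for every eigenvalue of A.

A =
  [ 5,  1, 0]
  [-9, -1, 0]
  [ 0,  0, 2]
λ = 2: alg = 3, geom = 2

Step 1 — factor the characteristic polynomial to read off the algebraic multiplicities:
  χ_A(x) = (x - 2)^3

Step 2 — compute geometric multiplicities via the rank-nullity identity g(λ) = n − rank(A − λI):
  rank(A − (2)·I) = 1, so dim ker(A − (2)·I) = n − 1 = 2

Summary:
  λ = 2: algebraic multiplicity = 3, geometric multiplicity = 2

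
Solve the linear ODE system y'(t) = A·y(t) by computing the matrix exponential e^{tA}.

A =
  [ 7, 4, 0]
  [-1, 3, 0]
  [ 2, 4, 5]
e^{tA} =
  [2*t*exp(5*t) + exp(5*t), 4*t*exp(5*t), 0]
  [-t*exp(5*t), -2*t*exp(5*t) + exp(5*t), 0]
  [2*t*exp(5*t), 4*t*exp(5*t), exp(5*t)]

Strategy: write A = P · J · P⁻¹ where J is a Jordan canonical form, so e^{tA} = P · e^{tJ} · P⁻¹, and e^{tJ} can be computed block-by-block.

A has Jordan form
J =
  [5, 1, 0]
  [0, 5, 0]
  [0, 0, 5]
(up to reordering of blocks).

Per-block formulas:
  For a 2×2 Jordan block J_2(5): exp(t · J_2(5)) = e^(5t)·(I + t·N), where N is the 2×2 nilpotent shift.
  For a 1×1 block at λ = 5: exp(t · [5]) = [e^(5t)].

After assembling e^{tJ} and conjugating by P, we get:

e^{tA} =
  [2*t*exp(5*t) + exp(5*t), 4*t*exp(5*t), 0]
  [-t*exp(5*t), -2*t*exp(5*t) + exp(5*t), 0]
  [2*t*exp(5*t), 4*t*exp(5*t), exp(5*t)]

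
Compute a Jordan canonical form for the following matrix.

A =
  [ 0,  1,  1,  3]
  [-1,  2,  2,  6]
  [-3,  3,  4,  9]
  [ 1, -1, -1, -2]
J_3(1) ⊕ J_1(1)

The characteristic polynomial is
  det(x·I − A) = x^4 - 4*x^3 + 6*x^2 - 4*x + 1 = (x - 1)^4

Eigenvalues and multiplicities (the geometric multiplicity of λ is n − rank(A − λI), which equals the number of Jordan blocks for λ):
  λ = 1: algebraic multiplicity = 4, geometric multiplicity = 2

Determining the block sizes for each eigenvalue:
  λ = 1: with am = 4 and gm = 2, the partition is not yet determined (e.g. several partitions of 4 into 2 parts exist). Let N = A − (1)·I. Computing rank(N^1) = 2, rank(N^2) = 1, rank(N^3) = 0; the number of blocks of size ≥ j is rank(N^{j−1}) − rank(N^j), giving [2, 1, 1]. So we have 1 block(s) of size 3, 1 block(s) of size 1 → block sizes [3, 1]

Assembling the blocks gives a Jordan form
J =
  [1, 1, 0, 0]
  [0, 1, 1, 0]
  [0, 0, 1, 0]
  [0, 0, 0, 1]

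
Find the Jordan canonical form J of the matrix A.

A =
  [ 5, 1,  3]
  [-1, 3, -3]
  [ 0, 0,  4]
J_2(4) ⊕ J_1(4)

The characteristic polynomial is
  det(x·I − A) = x^3 - 12*x^2 + 48*x - 64 = (x - 4)^3

Eigenvalues and multiplicities (the geometric multiplicity of λ is n − rank(A − λI), which equals the number of Jordan blocks for λ):
  λ = 4: algebraic multiplicity = 3, geometric multiplicity = 2

Determining the block sizes for each eigenvalue:
  λ = 4: 2 blocks summing to 3 forces exactly one block of size 2 and the rest size 1 → block sizes [2, 1]

Assembling the blocks gives a Jordan form
J =
  [4, 1, 0]
  [0, 4, 0]
  [0, 0, 4]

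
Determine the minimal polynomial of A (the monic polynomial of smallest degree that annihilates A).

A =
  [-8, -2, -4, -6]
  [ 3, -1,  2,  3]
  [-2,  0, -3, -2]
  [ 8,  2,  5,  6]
x^3 + 4*x^2 + 5*x + 2

The characteristic polynomial is χ_A(x) = (x + 1)^2*(x + 2)^2, so the eigenvalues are known. The minimal polynomial is
  m_A(x) = Π_λ (x − λ)^{k_λ}
where k_λ is the size of the *largest* Jordan block for λ (equivalently, the smallest k with (A − λI)^k v = 0 for every generalised eigenvector v of λ).

  λ = -2: largest Jordan block has size 1, contributing (x + 2)
  λ = -1: largest Jordan block has size 2, contributing (x + 1)^2

So m_A(x) = (x + 1)^2*(x + 2) = x^3 + 4*x^2 + 5*x + 2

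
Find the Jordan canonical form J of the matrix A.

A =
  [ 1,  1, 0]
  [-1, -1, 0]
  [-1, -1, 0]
J_2(0) ⊕ J_1(0)

The characteristic polynomial is
  det(x·I − A) = x^3

Eigenvalues and multiplicities (the geometric multiplicity of λ is n − rank(A − λI), which equals the number of Jordan blocks for λ):
  λ = 0: algebraic multiplicity = 3, geometric multiplicity = 2

Determining the block sizes for each eigenvalue:
  λ = 0: 2 blocks summing to 3 forces exactly one block of size 2 and the rest size 1 → block sizes [2, 1]

Assembling the blocks gives a Jordan form
J =
  [0, 1, 0]
  [0, 0, 0]
  [0, 0, 0]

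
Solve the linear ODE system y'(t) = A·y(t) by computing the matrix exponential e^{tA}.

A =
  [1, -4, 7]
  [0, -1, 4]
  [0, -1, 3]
e^{tA} =
  [exp(t), t^2*exp(t)/2 - 4*t*exp(t), -t^2*exp(t) + 7*t*exp(t)]
  [0, -2*t*exp(t) + exp(t), 4*t*exp(t)]
  [0, -t*exp(t), 2*t*exp(t) + exp(t)]

Strategy: write A = P · J · P⁻¹ where J is a Jordan canonical form, so e^{tA} = P · e^{tJ} · P⁻¹, and e^{tJ} can be computed block-by-block.

A has Jordan form
J =
  [1, 1, 0]
  [0, 1, 1]
  [0, 0, 1]
(up to reordering of blocks).

Per-block formulas:
  For a 3×3 Jordan block J_3(1): exp(t · J_3(1)) = e^(1t)·(I + t·N + (t^2/2)·N^2), where N is the 3×3 nilpotent shift.

After assembling e^{tJ} and conjugating by P, we get:

e^{tA} =
  [exp(t), t^2*exp(t)/2 - 4*t*exp(t), -t^2*exp(t) + 7*t*exp(t)]
  [0, -2*t*exp(t) + exp(t), 4*t*exp(t)]
  [0, -t*exp(t), 2*t*exp(t) + exp(t)]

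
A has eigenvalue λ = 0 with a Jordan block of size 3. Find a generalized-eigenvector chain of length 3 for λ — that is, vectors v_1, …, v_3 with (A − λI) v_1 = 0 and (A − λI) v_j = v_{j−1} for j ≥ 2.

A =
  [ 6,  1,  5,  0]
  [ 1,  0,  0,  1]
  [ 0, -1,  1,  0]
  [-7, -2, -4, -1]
A Jordan chain for λ = 0 of length 3:
v_1 = (1, -1, -1, -1)ᵀ
v_2 = (1, 0, -1, -2)ᵀ
v_3 = (0, 1, 0, 0)ᵀ

Let N = A − (0)·I. We want v_3 with N^3 v_3 = 0 but N^2 v_3 ≠ 0; then v_{j-1} := N · v_j for j = 3, …, 2.

Pick v_3 = (0, 1, 0, 0)ᵀ.
Then v_2 = N · v_3 = (1, 0, -1, -2)ᵀ.
Then v_1 = N · v_2 = (1, -1, -1, -1)ᵀ.

Sanity check: (A − (0)·I) v_1 = (0, 0, 0, 0)ᵀ = 0. ✓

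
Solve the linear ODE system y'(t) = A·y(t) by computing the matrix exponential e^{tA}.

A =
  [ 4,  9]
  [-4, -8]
e^{tA} =
  [6*t*exp(-2*t) + exp(-2*t), 9*t*exp(-2*t)]
  [-4*t*exp(-2*t), -6*t*exp(-2*t) + exp(-2*t)]

Strategy: write A = P · J · P⁻¹ where J is a Jordan canonical form, so e^{tA} = P · e^{tJ} · P⁻¹, and e^{tJ} can be computed block-by-block.

A has Jordan form
J =
  [-2,  1]
  [ 0, -2]
(up to reordering of blocks).

Per-block formulas:
  For a 2×2 Jordan block J_2(-2): exp(t · J_2(-2)) = e^(-2t)·(I + t·N), where N is the 2×2 nilpotent shift.

After assembling e^{tJ} and conjugating by P, we get:

e^{tA} =
  [6*t*exp(-2*t) + exp(-2*t), 9*t*exp(-2*t)]
  [-4*t*exp(-2*t), -6*t*exp(-2*t) + exp(-2*t)]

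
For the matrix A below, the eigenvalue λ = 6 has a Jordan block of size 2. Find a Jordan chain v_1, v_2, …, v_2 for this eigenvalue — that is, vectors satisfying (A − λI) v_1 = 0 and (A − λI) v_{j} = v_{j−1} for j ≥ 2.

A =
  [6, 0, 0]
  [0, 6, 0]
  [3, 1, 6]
A Jordan chain for λ = 6 of length 2:
v_1 = (0, 0, 3)ᵀ
v_2 = (1, 0, 0)ᵀ

Let N = A − (6)·I. We want v_2 with N^2 v_2 = 0 but N^1 v_2 ≠ 0; then v_{j-1} := N · v_j for j = 2, …, 2.

Pick v_2 = (1, 0, 0)ᵀ.
Then v_1 = N · v_2 = (0, 0, 3)ᵀ.

Sanity check: (A − (6)·I) v_1 = (0, 0, 0)ᵀ = 0. ✓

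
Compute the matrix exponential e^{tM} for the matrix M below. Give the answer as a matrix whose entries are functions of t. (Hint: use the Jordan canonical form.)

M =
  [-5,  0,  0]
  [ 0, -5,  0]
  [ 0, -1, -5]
e^{tM} =
  [exp(-5*t), 0, 0]
  [0, exp(-5*t), 0]
  [0, -t*exp(-5*t), exp(-5*t)]

Strategy: write M = P · J · P⁻¹ where J is a Jordan canonical form, so e^{tM} = P · e^{tJ} · P⁻¹, and e^{tJ} can be computed block-by-block.

M has Jordan form
J =
  [-5,  1,  0]
  [ 0, -5,  0]
  [ 0,  0, -5]
(up to reordering of blocks).

Per-block formulas:
  For a 1×1 block at λ = -5: exp(t · [-5]) = [e^(-5t)].
  For a 2×2 Jordan block J_2(-5): exp(t · J_2(-5)) = e^(-5t)·(I + t·N), where N is the 2×2 nilpotent shift.

After assembling e^{tJ} and conjugating by P, we get:

e^{tM} =
  [exp(-5*t), 0, 0]
  [0, exp(-5*t), 0]
  [0, -t*exp(-5*t), exp(-5*t)]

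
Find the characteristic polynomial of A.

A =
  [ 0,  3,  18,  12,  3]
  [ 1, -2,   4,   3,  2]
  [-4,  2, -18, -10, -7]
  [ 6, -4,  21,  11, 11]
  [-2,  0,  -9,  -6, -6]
x^5 + 15*x^4 + 90*x^3 + 270*x^2 + 405*x + 243

Expanding det(x·I − A) (e.g. by cofactor expansion or by noting that A is similar to its Jordan form J, which has the same characteristic polynomial as A) gives
  χ_A(x) = x^5 + 15*x^4 + 90*x^3 + 270*x^2 + 405*x + 243
which factors as (x + 3)^5. The eigenvalues (with algebraic multiplicities) are λ = -3 with multiplicity 5.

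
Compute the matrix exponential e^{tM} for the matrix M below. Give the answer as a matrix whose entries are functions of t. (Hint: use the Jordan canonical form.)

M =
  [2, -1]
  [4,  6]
e^{tM} =
  [-2*t*exp(4*t) + exp(4*t), -t*exp(4*t)]
  [4*t*exp(4*t), 2*t*exp(4*t) + exp(4*t)]

Strategy: write M = P · J · P⁻¹ where J is a Jordan canonical form, so e^{tM} = P · e^{tJ} · P⁻¹, and e^{tJ} can be computed block-by-block.

M has Jordan form
J =
  [4, 1]
  [0, 4]
(up to reordering of blocks).

Per-block formulas:
  For a 2×2 Jordan block J_2(4): exp(t · J_2(4)) = e^(4t)·(I + t·N), where N is the 2×2 nilpotent shift.

After assembling e^{tJ} and conjugating by P, we get:

e^{tM} =
  [-2*t*exp(4*t) + exp(4*t), -t*exp(4*t)]
  [4*t*exp(4*t), 2*t*exp(4*t) + exp(4*t)]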